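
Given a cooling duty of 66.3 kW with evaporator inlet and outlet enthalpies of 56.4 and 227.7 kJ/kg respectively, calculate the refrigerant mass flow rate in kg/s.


dh = 227.7 - 56.4 = 171.3 kJ/kg
m_dot = Q / dh = 66.3 / 171.3 = 0.387 kg/s

0.387


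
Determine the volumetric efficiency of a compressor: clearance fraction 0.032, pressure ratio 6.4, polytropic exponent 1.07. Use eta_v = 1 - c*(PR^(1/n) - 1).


PR^(1/n) = 6.4^(1/1.07) = 5.6681225
eta_v = 1 - 0.032 * (5.6681225 - 1)
eta_v = 0.8506

0.8506


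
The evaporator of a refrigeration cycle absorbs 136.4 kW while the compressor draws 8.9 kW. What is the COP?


COP = Q_evap / W
COP = 136.4 / 8.9
COP = 15.326

15.326


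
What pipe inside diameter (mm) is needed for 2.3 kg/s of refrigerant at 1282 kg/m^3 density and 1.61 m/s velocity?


A = m_dot / (rho * v) = 2.3 / (1282 * 1.61) = 0.001114330287 m^2
d = sqrt(4*A/pi) * 1000
d = 37.7 mm

37.7


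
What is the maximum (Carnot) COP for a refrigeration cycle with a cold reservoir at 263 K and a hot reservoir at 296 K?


dT = 296 - 263 = 33 K
COP_carnot = T_cold / dT = 263 / 33
COP_carnot = 7.97

7.97


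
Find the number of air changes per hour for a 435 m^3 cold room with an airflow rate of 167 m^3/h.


ACH = flow / volume
ACH = 167 / 435
ACH = 0.384

0.384


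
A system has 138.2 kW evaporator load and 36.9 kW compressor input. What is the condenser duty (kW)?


Q_cond = Q_evap + W
Q_cond = 138.2 + 36.9
Q_cond = 175.1 kW

175.1


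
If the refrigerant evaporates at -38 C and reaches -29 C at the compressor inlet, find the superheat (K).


Superheat = T_suction - T_evap
Superheat = -29 - (-38)
Superheat = 9 K

9


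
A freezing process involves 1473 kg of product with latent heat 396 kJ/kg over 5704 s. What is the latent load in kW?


Q_lat = m * h_fg / t
Q_lat = 1473 * 396 / 5704
Q_lat = 102.26 kW

102.26


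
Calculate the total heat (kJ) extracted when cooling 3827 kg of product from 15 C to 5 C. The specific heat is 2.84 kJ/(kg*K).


dT = 15 - (5) = 10 K
Q = m * cp * dT = 3827 * 2.84 * 10
Q = 108687 kJ

108687


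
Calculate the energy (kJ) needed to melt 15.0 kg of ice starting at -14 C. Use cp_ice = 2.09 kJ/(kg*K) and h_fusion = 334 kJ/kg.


Sensible heat = cp * dT = 2.09 * 14 = 29.26 kJ/kg
Total per kg = 29.26 + 334 = 363.26 kJ/kg
Q = m * total = 15.0 * 363.26
Q = 5448.9 kJ

5448.9


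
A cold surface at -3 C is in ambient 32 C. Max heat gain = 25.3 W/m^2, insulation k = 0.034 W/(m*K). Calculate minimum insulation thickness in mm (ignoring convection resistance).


dT = 32 - (-3) = 35 K
thickness = k * dT / q_max * 1000
thickness = 0.034 * 35 / 25.3 * 1000
thickness = 47.0 mm

47.0


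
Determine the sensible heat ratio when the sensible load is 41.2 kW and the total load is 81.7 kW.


SHR = Q_sensible / Q_total
SHR = 41.2 / 81.7
SHR = 0.504

0.504


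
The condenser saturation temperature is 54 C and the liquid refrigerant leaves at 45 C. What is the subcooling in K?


Subcooling = T_cond - T_liquid
Subcooling = 54 - 45
Subcooling = 9 K

9


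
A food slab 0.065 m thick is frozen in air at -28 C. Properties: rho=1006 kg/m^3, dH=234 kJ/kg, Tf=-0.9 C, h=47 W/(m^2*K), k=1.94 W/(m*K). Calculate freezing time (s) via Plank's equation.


dT = -0.9 - (-28) = 27.1 K
term1 = a/(2h) = 0.065/(2*47) = 0.0006914893617
term2 = a^2/(8k) = 0.065^2/(8*1.94) = 0.0002722293814
t = rho*dH*1000/dT * (term1 + term2)
t = 1006*234*1000/27.1 * (0.0006914893617 + 0.0002722293814)
t = 8371 s

8371


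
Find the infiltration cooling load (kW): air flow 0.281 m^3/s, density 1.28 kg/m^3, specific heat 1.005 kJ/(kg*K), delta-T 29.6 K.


Q = V_dot * rho * cp * dT
Q = 0.281 * 1.28 * 1.005 * 29.6
Q = 10.7 kW

10.7


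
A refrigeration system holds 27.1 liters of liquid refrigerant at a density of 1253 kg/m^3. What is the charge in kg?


Charge = V * rho / 1000
Charge = 27.1 * 1253 / 1000
Charge = 33.96 kg

33.96


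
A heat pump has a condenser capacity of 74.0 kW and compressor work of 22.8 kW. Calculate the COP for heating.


COP_hp = Q_cond / W
COP_hp = 74.0 / 22.8
COP_hp = 3.246

3.246


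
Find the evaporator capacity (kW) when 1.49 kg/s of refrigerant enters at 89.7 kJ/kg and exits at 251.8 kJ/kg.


dh = 251.8 - 89.7 = 162.1 kJ/kg
Q_evap = m_dot * dh = 1.49 * 162.1
Q_evap = 241.53 kW

241.53


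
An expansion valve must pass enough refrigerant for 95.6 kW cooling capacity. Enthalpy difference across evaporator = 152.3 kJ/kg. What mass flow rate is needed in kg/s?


m_dot = Q / dh
m_dot = 95.6 / 152.3
m_dot = 0.6277 kg/s

0.6277


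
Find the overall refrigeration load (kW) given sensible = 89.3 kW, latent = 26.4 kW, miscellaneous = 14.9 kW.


Q_total = Q_s + Q_l + Q_misc
Q_total = 89.3 + 26.4 + 14.9
Q_total = 130.6 kW

130.6


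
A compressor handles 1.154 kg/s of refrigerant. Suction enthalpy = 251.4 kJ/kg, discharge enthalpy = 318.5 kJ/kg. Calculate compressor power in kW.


dh = 318.5 - 251.4 = 67.1 kJ/kg
W = m_dot * dh = 1.154 * 67.1 = 77.43 kW

77.43


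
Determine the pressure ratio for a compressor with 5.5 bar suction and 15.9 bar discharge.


PR = P_high / P_low
PR = 15.9 / 5.5
PR = 2.891

2.891


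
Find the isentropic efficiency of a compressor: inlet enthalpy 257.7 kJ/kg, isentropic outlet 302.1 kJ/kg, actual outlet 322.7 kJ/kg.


dh_ideal = 302.1 - 257.7 = 44.4 kJ/kg
dh_actual = 322.7 - 257.7 = 65.0 kJ/kg
eta_s = dh_ideal / dh_actual = 44.4 / 65.0
eta_s = 0.6831

0.6831


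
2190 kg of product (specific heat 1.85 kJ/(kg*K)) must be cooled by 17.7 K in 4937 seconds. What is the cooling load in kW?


Q = m * cp * dT / t
Q = 2190 * 1.85 * 17.7 / 4937
Q = 14.525 kW

14.525


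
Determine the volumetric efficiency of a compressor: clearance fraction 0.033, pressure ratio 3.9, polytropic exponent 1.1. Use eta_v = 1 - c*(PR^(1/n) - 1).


PR^(1/n) = 3.9^(1/1.1) = 3.44612845
eta_v = 1 - 0.033 * (3.44612845 - 1)
eta_v = 0.9193

0.9193


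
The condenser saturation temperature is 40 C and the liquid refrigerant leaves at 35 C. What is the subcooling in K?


Subcooling = T_cond - T_liquid
Subcooling = 40 - 35
Subcooling = 5 K

5


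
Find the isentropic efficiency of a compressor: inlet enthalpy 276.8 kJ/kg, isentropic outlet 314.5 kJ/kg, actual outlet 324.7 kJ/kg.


dh_ideal = 314.5 - 276.8 = 37.7 kJ/kg
dh_actual = 324.7 - 276.8 = 47.9 kJ/kg
eta_s = dh_ideal / dh_actual = 37.7 / 47.9
eta_s = 0.7871

0.7871


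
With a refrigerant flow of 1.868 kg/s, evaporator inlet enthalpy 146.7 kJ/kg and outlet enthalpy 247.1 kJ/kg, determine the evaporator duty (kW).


dh = 247.1 - 146.7 = 100.4 kJ/kg
Q_evap = m_dot * dh = 1.868 * 100.4
Q_evap = 187.55 kW

187.55


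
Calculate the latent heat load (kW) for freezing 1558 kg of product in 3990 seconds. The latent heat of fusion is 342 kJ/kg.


Q_lat = m * h_fg / t
Q_lat = 1558 * 342 / 3990
Q_lat = 133.54 kW

133.54


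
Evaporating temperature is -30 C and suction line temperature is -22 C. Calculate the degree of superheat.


Superheat = T_suction - T_evap
Superheat = -22 - (-30)
Superheat = 8 K

8


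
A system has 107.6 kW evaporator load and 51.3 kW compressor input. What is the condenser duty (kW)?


Q_cond = Q_evap + W
Q_cond = 107.6 + 51.3
Q_cond = 158.9 kW

158.9


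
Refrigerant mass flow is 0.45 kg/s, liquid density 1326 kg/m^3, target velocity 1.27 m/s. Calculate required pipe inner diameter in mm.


A = m_dot / (rho * v) = 0.45 / (1326 * 1.27) = 0.000267217729 m^2
d = sqrt(4*A/pi) * 1000
d = 18.4 mm

18.4


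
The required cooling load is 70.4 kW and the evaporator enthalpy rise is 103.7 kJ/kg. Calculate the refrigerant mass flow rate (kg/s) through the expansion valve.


m_dot = Q / dh
m_dot = 70.4 / 103.7
m_dot = 0.6789 kg/s

0.6789


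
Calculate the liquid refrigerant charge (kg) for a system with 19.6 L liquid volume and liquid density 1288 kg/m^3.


Charge = V * rho / 1000
Charge = 19.6 * 1288 / 1000
Charge = 25.24 kg

25.24


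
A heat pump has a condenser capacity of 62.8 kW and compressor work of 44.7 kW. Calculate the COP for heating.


COP_hp = Q_cond / W
COP_hp = 62.8 / 44.7
COP_hp = 1.405

1.405


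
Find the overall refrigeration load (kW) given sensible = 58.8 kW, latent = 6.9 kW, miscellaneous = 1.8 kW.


Q_total = Q_s + Q_l + Q_misc
Q_total = 58.8 + 6.9 + 1.8
Q_total = 67.5 kW

67.5


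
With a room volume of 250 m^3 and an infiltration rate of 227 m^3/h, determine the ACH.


ACH = flow / volume
ACH = 227 / 250
ACH = 0.908

0.908


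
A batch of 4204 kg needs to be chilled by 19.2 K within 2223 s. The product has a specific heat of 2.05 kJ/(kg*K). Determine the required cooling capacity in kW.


Q = m * cp * dT / t
Q = 4204 * 2.05 * 19.2 / 2223
Q = 74.435 kW

74.435


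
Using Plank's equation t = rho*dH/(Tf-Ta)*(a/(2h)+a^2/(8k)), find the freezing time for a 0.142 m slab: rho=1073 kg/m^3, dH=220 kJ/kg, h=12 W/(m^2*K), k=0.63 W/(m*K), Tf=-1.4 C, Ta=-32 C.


dT = -1.4 - (-32) = 30.6 K
term1 = a/(2h) = 0.142/(2*12) = 0.005916666667
term2 = a^2/(8k) = 0.142^2/(8*0.63) = 0.004000793651
t = rho*dH*1000/dT * (term1 + term2)
t = 1073*220*1000/30.6 * (0.005916666667 + 0.004000793651)
t = 76507 s

76507


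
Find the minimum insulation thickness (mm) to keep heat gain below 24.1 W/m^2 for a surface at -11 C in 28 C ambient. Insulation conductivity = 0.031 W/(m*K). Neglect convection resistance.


dT = 28 - (-11) = 39 K
thickness = k * dT / q_max * 1000
thickness = 0.031 * 39 / 24.1 * 1000
thickness = 50.2 mm

50.2


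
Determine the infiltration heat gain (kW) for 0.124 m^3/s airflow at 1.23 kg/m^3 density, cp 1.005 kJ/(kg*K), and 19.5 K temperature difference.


Q = V_dot * rho * cp * dT
Q = 0.124 * 1.23 * 1.005 * 19.5
Q = 2.989 kW

2.989


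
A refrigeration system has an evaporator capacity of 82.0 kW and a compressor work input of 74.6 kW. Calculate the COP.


COP = Q_evap / W
COP = 82.0 / 74.6
COP = 1.099

1.099


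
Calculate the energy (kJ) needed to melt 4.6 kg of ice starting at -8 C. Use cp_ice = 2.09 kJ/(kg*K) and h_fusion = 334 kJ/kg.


Sensible heat = cp * dT = 2.09 * 8 = 16.72 kJ/kg
Total per kg = 16.72 + 334 = 350.72 kJ/kg
Q = m * total = 4.6 * 350.72
Q = 1613.3 kJ

1613.3


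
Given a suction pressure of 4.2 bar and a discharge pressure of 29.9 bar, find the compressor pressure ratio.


PR = P_high / P_low
PR = 29.9 / 4.2
PR = 7.119

7.119


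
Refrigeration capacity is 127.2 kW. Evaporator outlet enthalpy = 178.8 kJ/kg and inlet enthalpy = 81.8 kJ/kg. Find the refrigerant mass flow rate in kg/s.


dh = 178.8 - 81.8 = 97.0 kJ/kg
m_dot = Q / dh = 127.2 / 97.0 = 1.3113 kg/s

1.3113


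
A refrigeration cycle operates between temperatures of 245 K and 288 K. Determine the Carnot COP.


dT = 288 - 245 = 43 K
COP_carnot = T_cold / dT = 245 / 43
COP_carnot = 5.698

5.698


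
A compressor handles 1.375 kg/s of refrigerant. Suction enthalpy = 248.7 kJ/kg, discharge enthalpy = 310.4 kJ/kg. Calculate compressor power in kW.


dh = 310.4 - 248.7 = 61.7 kJ/kg
W = m_dot * dh = 1.375 * 61.7 = 84.84 kW

84.84


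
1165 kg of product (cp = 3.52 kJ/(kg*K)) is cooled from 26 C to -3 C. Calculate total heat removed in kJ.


dT = 26 - (-3) = 29 K
Q = m * cp * dT = 1165 * 3.52 * 29
Q = 118923 kJ

118923


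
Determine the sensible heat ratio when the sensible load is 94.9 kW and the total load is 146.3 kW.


SHR = Q_sensible / Q_total
SHR = 94.9 / 146.3
SHR = 0.649

0.649


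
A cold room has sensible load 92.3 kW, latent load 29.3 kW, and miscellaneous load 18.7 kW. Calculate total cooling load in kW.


Q_total = Q_s + Q_l + Q_misc
Q_total = 92.3 + 29.3 + 18.7
Q_total = 140.3 kW

140.3


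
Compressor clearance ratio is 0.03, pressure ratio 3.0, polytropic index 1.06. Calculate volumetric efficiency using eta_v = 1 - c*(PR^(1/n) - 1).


PR^(1/n) = 3.0^(1/1.06) = 2.81912538
eta_v = 1 - 0.03 * (2.81912538 - 1)
eta_v = 0.9454

0.9454


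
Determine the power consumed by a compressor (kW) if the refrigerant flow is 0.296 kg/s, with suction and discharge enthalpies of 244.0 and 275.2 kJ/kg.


dh = 275.2 - 244.0 = 31.2 kJ/kg
W = m_dot * dh = 0.296 * 31.2 = 9.24 kW

9.24


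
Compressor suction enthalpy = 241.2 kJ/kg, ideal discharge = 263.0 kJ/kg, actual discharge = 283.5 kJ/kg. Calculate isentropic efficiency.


dh_ideal = 263.0 - 241.2 = 21.8 kJ/kg
dh_actual = 283.5 - 241.2 = 42.3 kJ/kg
eta_s = dh_ideal / dh_actual = 21.8 / 42.3
eta_s = 0.5154

0.5154


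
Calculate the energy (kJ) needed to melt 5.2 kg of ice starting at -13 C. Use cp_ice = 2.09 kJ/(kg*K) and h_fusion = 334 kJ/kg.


Sensible heat = cp * dT = 2.09 * 13 = 27.17 kJ/kg
Total per kg = 27.17 + 334 = 361.17 kJ/kg
Q = m * total = 5.2 * 361.17
Q = 1878.1 kJ

1878.1


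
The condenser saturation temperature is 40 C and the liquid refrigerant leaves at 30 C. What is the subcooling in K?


Subcooling = T_cond - T_liquid
Subcooling = 40 - 30
Subcooling = 10 K

10


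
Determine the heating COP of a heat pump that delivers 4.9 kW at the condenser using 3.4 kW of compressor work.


COP_hp = Q_cond / W
COP_hp = 4.9 / 3.4
COP_hp = 1.441

1.441


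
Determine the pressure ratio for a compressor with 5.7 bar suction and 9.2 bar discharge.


PR = P_high / P_low
PR = 9.2 / 5.7
PR = 1.614

1.614


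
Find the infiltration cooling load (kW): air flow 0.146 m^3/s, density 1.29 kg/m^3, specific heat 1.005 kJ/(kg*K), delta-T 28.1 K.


Q = V_dot * rho * cp * dT
Q = 0.146 * 1.29 * 1.005 * 28.1
Q = 5.319 kW

5.319


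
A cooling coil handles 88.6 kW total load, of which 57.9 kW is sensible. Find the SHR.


SHR = Q_sensible / Q_total
SHR = 57.9 / 88.6
SHR = 0.653

0.653


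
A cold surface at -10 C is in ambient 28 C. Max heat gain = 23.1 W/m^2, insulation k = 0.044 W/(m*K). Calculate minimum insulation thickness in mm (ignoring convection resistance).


dT = 28 - (-10) = 38 K
thickness = k * dT / q_max * 1000
thickness = 0.044 * 38 / 23.1 * 1000
thickness = 72.4 mm

72.4


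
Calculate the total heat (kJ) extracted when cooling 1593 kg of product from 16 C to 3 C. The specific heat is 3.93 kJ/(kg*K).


dT = 16 - (3) = 13 K
Q = m * cp * dT = 1593 * 3.93 * 13
Q = 81386 kJ

81386


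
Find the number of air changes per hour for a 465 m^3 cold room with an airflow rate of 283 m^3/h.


ACH = flow / volume
ACH = 283 / 465
ACH = 0.609

0.609


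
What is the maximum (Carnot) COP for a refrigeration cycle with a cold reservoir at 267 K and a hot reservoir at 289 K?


dT = 289 - 267 = 22 K
COP_carnot = T_cold / dT = 267 / 22
COP_carnot = 12.136

12.136


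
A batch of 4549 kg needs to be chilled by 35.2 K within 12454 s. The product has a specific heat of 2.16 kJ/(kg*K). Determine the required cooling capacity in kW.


Q = m * cp * dT / t
Q = 4549 * 2.16 * 35.2 / 12454
Q = 27.772 kW

27.772


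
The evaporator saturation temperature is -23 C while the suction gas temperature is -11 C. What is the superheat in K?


Superheat = T_suction - T_evap
Superheat = -11 - (-23)
Superheat = 12 K

12


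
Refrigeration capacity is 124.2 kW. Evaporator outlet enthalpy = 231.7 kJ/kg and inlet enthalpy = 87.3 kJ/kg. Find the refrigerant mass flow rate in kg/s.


dh = 231.7 - 87.3 = 144.4 kJ/kg
m_dot = Q / dh = 124.2 / 144.4 = 0.8601 kg/s

0.8601


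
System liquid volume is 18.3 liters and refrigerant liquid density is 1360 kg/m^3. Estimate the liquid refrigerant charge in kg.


Charge = V * rho / 1000
Charge = 18.3 * 1360 / 1000
Charge = 24.89 kg

24.89


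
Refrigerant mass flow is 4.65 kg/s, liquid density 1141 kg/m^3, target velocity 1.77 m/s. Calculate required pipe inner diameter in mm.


A = m_dot / (rho * v) = 4.65 / (1141 * 1.77) = 0.002302470328 m^2
d = sqrt(4*A/pi) * 1000
d = 54.1 mm

54.1


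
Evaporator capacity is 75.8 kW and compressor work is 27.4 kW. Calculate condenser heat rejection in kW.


Q_cond = Q_evap + W
Q_cond = 75.8 + 27.4
Q_cond = 103.2 kW

103.2


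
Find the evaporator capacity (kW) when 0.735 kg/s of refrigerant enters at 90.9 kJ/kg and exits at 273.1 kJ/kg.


dh = 273.1 - 90.9 = 182.2 kJ/kg
Q_evap = m_dot * dh = 0.735 * 182.2
Q_evap = 133.92 kW

133.92


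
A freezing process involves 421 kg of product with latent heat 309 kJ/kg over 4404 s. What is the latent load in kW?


Q_lat = m * h_fg / t
Q_lat = 421 * 309 / 4404
Q_lat = 29.54 kW

29.54


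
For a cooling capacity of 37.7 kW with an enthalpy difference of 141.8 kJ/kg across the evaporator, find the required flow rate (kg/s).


m_dot = Q / dh
m_dot = 37.7 / 141.8
m_dot = 0.2659 kg/s

0.2659


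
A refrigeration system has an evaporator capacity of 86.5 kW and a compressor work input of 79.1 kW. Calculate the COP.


COP = Q_evap / W
COP = 86.5 / 79.1
COP = 1.094

1.094


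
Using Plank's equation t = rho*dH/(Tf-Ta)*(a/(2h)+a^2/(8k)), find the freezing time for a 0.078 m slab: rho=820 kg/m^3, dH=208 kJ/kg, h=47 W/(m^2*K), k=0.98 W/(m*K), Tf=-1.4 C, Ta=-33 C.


dT = -1.4 - (-33) = 31.6 K
term1 = a/(2h) = 0.078/(2*47) = 0.000829787234
term2 = a^2/(8k) = 0.078^2/(8*0.98) = 0.0007760204082
t = rho*dH*1000/dT * (term1 + term2)
t = 820*208*1000/31.6 * (0.000829787234 + 0.0007760204082)
t = 8667 s

8667


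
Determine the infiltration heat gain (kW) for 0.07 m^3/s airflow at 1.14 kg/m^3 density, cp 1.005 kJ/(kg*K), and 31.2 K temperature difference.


Q = V_dot * rho * cp * dT
Q = 0.07 * 1.14 * 1.005 * 31.2
Q = 2.502 kW

2.502


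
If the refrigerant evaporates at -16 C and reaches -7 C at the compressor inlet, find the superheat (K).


Superheat = T_suction - T_evap
Superheat = -7 - (-16)
Superheat = 9 K

9


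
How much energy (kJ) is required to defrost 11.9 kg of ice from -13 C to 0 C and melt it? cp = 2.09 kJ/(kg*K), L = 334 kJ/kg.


Sensible heat = cp * dT = 2.09 * 13 = 27.17 kJ/kg
Total per kg = 27.17 + 334 = 361.17 kJ/kg
Q = m * total = 11.9 * 361.17
Q = 4297.9 kJ

4297.9


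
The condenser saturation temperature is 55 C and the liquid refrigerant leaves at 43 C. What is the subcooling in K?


Subcooling = T_cond - T_liquid
Subcooling = 55 - 43
Subcooling = 12 K

12


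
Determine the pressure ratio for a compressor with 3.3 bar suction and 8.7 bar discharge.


PR = P_high / P_low
PR = 8.7 / 3.3
PR = 2.636

2.636


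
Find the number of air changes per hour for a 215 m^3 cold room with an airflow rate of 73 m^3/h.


ACH = flow / volume
ACH = 73 / 215
ACH = 0.34

0.34


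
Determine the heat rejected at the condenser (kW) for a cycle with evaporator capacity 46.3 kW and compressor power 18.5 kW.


Q_cond = Q_evap + W
Q_cond = 46.3 + 18.5
Q_cond = 64.8 kW

64.8


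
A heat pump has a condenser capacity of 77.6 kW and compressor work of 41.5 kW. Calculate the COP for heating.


COP_hp = Q_cond / W
COP_hp = 77.6 / 41.5
COP_hp = 1.87

1.87


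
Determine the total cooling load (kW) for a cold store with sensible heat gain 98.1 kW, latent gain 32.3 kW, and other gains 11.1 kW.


Q_total = Q_s + Q_l + Q_misc
Q_total = 98.1 + 32.3 + 11.1
Q_total = 141.5 kW

141.5


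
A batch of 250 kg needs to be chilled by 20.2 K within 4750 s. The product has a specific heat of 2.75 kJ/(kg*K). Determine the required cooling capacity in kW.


Q = m * cp * dT / t
Q = 250 * 2.75 * 20.2 / 4750
Q = 2.924 kW

2.924


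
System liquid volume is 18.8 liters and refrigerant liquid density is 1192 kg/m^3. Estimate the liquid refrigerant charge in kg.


Charge = V * rho / 1000
Charge = 18.8 * 1192 / 1000
Charge = 22.41 kg

22.41


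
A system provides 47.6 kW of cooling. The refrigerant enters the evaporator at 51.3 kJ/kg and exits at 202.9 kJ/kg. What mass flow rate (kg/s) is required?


dh = 202.9 - 51.3 = 151.6 kJ/kg
m_dot = Q / dh = 47.6 / 151.6 = 0.314 kg/s

0.314


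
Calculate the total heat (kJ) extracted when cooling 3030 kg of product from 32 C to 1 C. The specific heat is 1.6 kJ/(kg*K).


dT = 32 - (1) = 31 K
Q = m * cp * dT = 3030 * 1.6 * 31
Q = 150288 kJ

150288


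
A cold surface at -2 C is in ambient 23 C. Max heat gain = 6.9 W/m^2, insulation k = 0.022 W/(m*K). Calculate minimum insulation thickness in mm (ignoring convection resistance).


dT = 23 - (-2) = 25 K
thickness = k * dT / q_max * 1000
thickness = 0.022 * 25 / 6.9 * 1000
thickness = 79.7 mm

79.7


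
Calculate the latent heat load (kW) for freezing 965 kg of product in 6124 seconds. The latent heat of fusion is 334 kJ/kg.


Q_lat = m * h_fg / t
Q_lat = 965 * 334 / 6124
Q_lat = 52.63 kW

52.63


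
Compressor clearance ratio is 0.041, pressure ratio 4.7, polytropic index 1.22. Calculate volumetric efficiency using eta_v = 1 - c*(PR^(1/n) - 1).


PR^(1/n) = 4.7^(1/1.22) = 3.55549346
eta_v = 1 - 0.041 * (3.55549346 - 1)
eta_v = 0.8952

0.8952


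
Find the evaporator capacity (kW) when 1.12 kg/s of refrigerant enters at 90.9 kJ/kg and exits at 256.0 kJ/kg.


dh = 256.0 - 90.9 = 165.1 kJ/kg
Q_evap = m_dot * dh = 1.12 * 165.1
Q_evap = 184.91 kW

184.91


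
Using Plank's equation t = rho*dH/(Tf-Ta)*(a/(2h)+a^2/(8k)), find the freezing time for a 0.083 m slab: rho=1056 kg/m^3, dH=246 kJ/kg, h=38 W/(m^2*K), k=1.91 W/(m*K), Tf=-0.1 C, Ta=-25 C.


dT = -0.1 - (-25) = 24.9 K
term1 = a/(2h) = 0.083/(2*38) = 0.001092105263
term2 = a^2/(8k) = 0.083^2/(8*1.91) = 0.0004508507853
t = rho*dH*1000/dT * (term1 + term2)
t = 1056*246*1000/24.9 * (0.001092105263 + 0.0004508507853)
t = 16097 s

16097


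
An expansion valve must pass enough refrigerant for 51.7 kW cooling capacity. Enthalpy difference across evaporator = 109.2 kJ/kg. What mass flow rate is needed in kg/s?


m_dot = Q / dh
m_dot = 51.7 / 109.2
m_dot = 0.4734 kg/s

0.4734


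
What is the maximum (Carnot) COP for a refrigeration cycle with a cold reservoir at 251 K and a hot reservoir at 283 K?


dT = 283 - 251 = 32 K
COP_carnot = T_cold / dT = 251 / 32
COP_carnot = 7.844

7.844


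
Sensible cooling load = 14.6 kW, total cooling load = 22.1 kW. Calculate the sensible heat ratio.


SHR = Q_sensible / Q_total
SHR = 14.6 / 22.1
SHR = 0.661

0.661


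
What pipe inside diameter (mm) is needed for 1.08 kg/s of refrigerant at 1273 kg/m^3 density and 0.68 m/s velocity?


A = m_dot / (rho * v) = 1.08 / (1273 * 0.68) = 0.00124763181 m^2
d = sqrt(4*A/pi) * 1000
d = 39.9 mm

39.9


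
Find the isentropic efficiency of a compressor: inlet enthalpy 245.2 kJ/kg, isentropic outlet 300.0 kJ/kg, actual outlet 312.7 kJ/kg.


dh_ideal = 300.0 - 245.2 = 54.8 kJ/kg
dh_actual = 312.7 - 245.2 = 67.5 kJ/kg
eta_s = dh_ideal / dh_actual = 54.8 / 67.5
eta_s = 0.8119

0.8119


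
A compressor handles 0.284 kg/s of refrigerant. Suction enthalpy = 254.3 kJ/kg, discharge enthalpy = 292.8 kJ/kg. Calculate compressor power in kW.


dh = 292.8 - 254.3 = 38.5 kJ/kg
W = m_dot * dh = 0.284 * 38.5 = 10.93 kW

10.93


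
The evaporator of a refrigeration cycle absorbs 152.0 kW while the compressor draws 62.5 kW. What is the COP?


COP = Q_evap / W
COP = 152.0 / 62.5
COP = 2.432

2.432


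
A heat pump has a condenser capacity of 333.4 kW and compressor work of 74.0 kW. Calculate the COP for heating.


COP_hp = Q_cond / W
COP_hp = 333.4 / 74.0
COP_hp = 4.505

4.505


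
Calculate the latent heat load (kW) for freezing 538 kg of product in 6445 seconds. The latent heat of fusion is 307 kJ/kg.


Q_lat = m * h_fg / t
Q_lat = 538 * 307 / 6445
Q_lat = 25.63 kW

25.63


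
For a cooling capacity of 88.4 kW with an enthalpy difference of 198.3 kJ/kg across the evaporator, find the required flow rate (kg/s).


m_dot = Q / dh
m_dot = 88.4 / 198.3
m_dot = 0.4458 kg/s

0.4458


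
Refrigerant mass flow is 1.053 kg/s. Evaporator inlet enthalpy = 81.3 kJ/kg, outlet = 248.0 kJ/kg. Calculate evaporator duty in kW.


dh = 248.0 - 81.3 = 166.7 kJ/kg
Q_evap = m_dot * dh = 1.053 * 166.7
Q_evap = 175.54 kW

175.54


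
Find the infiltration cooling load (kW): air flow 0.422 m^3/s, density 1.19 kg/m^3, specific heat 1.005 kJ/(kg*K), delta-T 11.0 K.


Q = V_dot * rho * cp * dT
Q = 0.422 * 1.19 * 1.005 * 11.0
Q = 5.552 kW

5.552


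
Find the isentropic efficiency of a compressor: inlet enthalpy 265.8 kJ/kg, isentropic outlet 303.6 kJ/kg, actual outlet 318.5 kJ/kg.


dh_ideal = 303.6 - 265.8 = 37.8 kJ/kg
dh_actual = 318.5 - 265.8 = 52.7 kJ/kg
eta_s = dh_ideal / dh_actual = 37.8 / 52.7
eta_s = 0.7173

0.7173


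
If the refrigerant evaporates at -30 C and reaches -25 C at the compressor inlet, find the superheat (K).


Superheat = T_suction - T_evap
Superheat = -25 - (-30)
Superheat = 5 K

5


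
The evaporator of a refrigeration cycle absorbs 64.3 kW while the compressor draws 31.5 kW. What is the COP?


COP = Q_evap / W
COP = 64.3 / 31.5
COP = 2.041

2.041


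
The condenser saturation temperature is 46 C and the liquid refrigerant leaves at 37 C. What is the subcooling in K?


Subcooling = T_cond - T_liquid
Subcooling = 46 - 37
Subcooling = 9 K

9


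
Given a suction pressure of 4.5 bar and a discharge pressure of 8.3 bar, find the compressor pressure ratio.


PR = P_high / P_low
PR = 8.3 / 4.5
PR = 1.844

1.844


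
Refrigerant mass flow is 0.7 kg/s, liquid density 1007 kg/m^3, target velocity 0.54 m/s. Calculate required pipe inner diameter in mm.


A = m_dot / (rho * v) = 0.7 / (1007 * 0.54) = 0.001287285299 m^2
d = sqrt(4*A/pi) * 1000
d = 40.5 mm

40.5


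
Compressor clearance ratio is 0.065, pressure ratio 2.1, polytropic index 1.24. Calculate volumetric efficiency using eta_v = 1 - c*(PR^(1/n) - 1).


PR^(1/n) = 2.1^(1/1.24) = 1.81909035
eta_v = 1 - 0.065 * (1.81909035 - 1)
eta_v = 0.9468

0.9468


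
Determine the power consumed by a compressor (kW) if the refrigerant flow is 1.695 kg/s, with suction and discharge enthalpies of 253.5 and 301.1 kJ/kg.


dh = 301.1 - 253.5 = 47.6 kJ/kg
W = m_dot * dh = 1.695 * 47.6 = 80.68 kW

80.68


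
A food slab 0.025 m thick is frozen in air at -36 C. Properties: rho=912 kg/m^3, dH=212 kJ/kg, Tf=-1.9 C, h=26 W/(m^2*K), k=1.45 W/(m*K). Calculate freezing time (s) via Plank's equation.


dT = -1.9 - (-36) = 34.1 K
term1 = a/(2h) = 0.025/(2*26) = 0.0004807692308
term2 = a^2/(8k) = 0.025^2/(8*1.45) = 0.00005387931034
t = rho*dH*1000/dT * (term1 + term2)
t = 912*212*1000/34.1 * (0.0004807692308 + 0.00005387931034)
t = 3031 s

3031


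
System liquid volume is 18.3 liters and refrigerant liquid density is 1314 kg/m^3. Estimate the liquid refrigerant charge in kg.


Charge = V * rho / 1000
Charge = 18.3 * 1314 / 1000
Charge = 24.05 kg

24.05


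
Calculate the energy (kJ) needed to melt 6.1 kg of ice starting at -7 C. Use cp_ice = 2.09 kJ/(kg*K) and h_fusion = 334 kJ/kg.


Sensible heat = cp * dT = 2.09 * 7 = 14.63 kJ/kg
Total per kg = 14.63 + 334 = 348.63 kJ/kg
Q = m * total = 6.1 * 348.63
Q = 2126.6 kJ

2126.6


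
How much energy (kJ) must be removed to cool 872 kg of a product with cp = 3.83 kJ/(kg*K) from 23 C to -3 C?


dT = 23 - (-3) = 26 K
Q = m * cp * dT = 872 * 3.83 * 26
Q = 86834 kJ

86834


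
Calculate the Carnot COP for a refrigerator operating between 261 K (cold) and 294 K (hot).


dT = 294 - 261 = 33 K
COP_carnot = T_cold / dT = 261 / 33
COP_carnot = 7.909

7.909


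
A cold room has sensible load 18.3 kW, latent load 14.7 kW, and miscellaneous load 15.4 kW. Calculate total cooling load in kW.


Q_total = Q_s + Q_l + Q_misc
Q_total = 18.3 + 14.7 + 15.4
Q_total = 48.4 kW

48.4


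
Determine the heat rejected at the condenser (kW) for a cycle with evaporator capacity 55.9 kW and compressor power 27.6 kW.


Q_cond = Q_evap + W
Q_cond = 55.9 + 27.6
Q_cond = 83.5 kW

83.5


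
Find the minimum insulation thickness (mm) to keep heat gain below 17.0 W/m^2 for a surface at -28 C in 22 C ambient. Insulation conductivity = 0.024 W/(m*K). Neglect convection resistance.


dT = 22 - (-28) = 50 K
thickness = k * dT / q_max * 1000
thickness = 0.024 * 50 / 17.0 * 1000
thickness = 70.6 mm

70.6


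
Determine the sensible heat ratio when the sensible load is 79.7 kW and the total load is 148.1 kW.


SHR = Q_sensible / Q_total
SHR = 79.7 / 148.1
SHR = 0.538

0.538


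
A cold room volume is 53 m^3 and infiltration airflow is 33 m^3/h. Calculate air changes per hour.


ACH = flow / volume
ACH = 33 / 53
ACH = 0.623

0.623


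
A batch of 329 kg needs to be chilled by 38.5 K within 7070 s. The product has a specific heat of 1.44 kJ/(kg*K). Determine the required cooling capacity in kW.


Q = m * cp * dT / t
Q = 329 * 1.44 * 38.5 / 7070
Q = 2.58 kW

2.58


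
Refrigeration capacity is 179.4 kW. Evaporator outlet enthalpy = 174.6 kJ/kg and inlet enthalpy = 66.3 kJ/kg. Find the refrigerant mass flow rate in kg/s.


dh = 174.6 - 66.3 = 108.3 kJ/kg
m_dot = Q / dh = 179.4 / 108.3 = 1.6565 kg/s

1.6565


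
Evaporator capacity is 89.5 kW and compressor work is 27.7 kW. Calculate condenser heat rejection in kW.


Q_cond = Q_evap + W
Q_cond = 89.5 + 27.7
Q_cond = 117.2 kW

117.2


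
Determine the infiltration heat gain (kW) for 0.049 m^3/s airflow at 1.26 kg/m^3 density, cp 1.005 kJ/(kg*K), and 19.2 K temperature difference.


Q = V_dot * rho * cp * dT
Q = 0.049 * 1.26 * 1.005 * 19.2
Q = 1.191 kW

1.191


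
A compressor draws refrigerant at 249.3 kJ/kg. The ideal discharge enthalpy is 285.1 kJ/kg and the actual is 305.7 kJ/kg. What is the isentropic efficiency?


dh_ideal = 285.1 - 249.3 = 35.8 kJ/kg
dh_actual = 305.7 - 249.3 = 56.4 kJ/kg
eta_s = dh_ideal / dh_actual = 35.8 / 56.4
eta_s = 0.6348

0.6348


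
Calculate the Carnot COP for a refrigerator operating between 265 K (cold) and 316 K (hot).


dT = 316 - 265 = 51 K
COP_carnot = T_cold / dT = 265 / 51
COP_carnot = 5.196

5.196


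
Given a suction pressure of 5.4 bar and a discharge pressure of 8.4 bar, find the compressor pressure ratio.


PR = P_high / P_low
PR = 8.4 / 5.4
PR = 1.556

1.556


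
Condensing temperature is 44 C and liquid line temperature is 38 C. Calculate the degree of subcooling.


Subcooling = T_cond - T_liquid
Subcooling = 44 - 38
Subcooling = 6 K

6


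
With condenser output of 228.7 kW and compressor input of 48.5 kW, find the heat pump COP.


COP_hp = Q_cond / W
COP_hp = 228.7 / 48.5
COP_hp = 4.715

4.715


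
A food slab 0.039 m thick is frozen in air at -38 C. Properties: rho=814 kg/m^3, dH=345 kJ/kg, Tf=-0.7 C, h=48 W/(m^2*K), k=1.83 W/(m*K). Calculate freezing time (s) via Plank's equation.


dT = -0.7 - (-38) = 37.3 K
term1 = a/(2h) = 0.039/(2*48) = 0.00040625
term2 = a^2/(8k) = 0.039^2/(8*1.83) = 0.0001038934426
t = rho*dH*1000/dT * (term1 + term2)
t = 814*345*1000/37.3 * (0.00040625 + 0.0001038934426)
t = 3841 s

3841


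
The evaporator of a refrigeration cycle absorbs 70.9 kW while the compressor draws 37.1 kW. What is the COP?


COP = Q_evap / W
COP = 70.9 / 37.1
COP = 1.911

1.911


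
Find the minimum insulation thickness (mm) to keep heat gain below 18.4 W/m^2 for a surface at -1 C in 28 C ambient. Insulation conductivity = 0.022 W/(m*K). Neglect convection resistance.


dT = 28 - (-1) = 29 K
thickness = k * dT / q_max * 1000
thickness = 0.022 * 29 / 18.4 * 1000
thickness = 34.7 mm

34.7


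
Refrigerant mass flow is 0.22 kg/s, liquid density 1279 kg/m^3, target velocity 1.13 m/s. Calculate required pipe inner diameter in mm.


A = m_dot / (rho * v) = 0.22 / (1279 * 1.13) = 0.0001522206923 m^2
d = sqrt(4*A/pi) * 1000
d = 13.9 mm

13.9


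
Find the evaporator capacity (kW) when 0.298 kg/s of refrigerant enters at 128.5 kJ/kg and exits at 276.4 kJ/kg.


dh = 276.4 - 128.5 = 147.9 kJ/kg
Q_evap = m_dot * dh = 0.298 * 147.9
Q_evap = 44.07 kW

44.07


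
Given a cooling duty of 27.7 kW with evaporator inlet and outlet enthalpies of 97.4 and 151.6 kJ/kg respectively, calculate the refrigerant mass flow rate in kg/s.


dh = 151.6 - 97.4 = 54.2 kJ/kg
m_dot = Q / dh = 27.7 / 54.2 = 0.5111 kg/s

0.5111


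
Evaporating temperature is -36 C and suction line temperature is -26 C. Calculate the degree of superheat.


Superheat = T_suction - T_evap
Superheat = -26 - (-36)
Superheat = 10 K

10


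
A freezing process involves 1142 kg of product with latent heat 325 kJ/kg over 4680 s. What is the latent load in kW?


Q_lat = m * h_fg / t
Q_lat = 1142 * 325 / 4680
Q_lat = 79.31 kW

79.31


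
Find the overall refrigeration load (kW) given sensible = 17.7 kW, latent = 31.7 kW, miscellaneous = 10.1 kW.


Q_total = Q_s + Q_l + Q_misc
Q_total = 17.7 + 31.7 + 10.1
Q_total = 59.5 kW

59.5


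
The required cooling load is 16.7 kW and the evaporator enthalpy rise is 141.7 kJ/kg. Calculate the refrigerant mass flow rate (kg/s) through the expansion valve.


m_dot = Q / dh
m_dot = 16.7 / 141.7
m_dot = 0.1179 kg/s

0.1179


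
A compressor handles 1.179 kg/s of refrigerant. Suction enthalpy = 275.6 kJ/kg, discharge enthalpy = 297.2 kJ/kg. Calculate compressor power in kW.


dh = 297.2 - 275.6 = 21.6 kJ/kg
W = m_dot * dh = 1.179 * 21.6 = 25.47 kW

25.47


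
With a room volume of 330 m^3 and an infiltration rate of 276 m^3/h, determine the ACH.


ACH = flow / volume
ACH = 276 / 330
ACH = 0.836

0.836


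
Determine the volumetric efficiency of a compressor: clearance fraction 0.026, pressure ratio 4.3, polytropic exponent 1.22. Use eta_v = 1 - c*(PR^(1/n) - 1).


PR^(1/n) = 4.3^(1/1.22) = 3.3054945
eta_v = 1 - 0.026 * (3.3054945 - 1)
eta_v = 0.9401

0.9401


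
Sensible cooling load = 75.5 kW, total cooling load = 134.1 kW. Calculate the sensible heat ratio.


SHR = Q_sensible / Q_total
SHR = 75.5 / 134.1
SHR = 0.563

0.563


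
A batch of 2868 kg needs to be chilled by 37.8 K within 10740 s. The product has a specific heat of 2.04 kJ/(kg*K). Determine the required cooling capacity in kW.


Q = m * cp * dT / t
Q = 2868 * 2.04 * 37.8 / 10740
Q = 20.592 kW

20.592


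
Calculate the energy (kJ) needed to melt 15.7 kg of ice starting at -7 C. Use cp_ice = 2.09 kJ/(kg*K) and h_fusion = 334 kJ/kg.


Sensible heat = cp * dT = 2.09 * 7 = 14.63 kJ/kg
Total per kg = 14.63 + 334 = 348.63 kJ/kg
Q = m * total = 15.7 * 348.63
Q = 5473.5 kJ

5473.5


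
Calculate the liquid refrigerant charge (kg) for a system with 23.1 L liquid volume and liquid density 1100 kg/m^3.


Charge = V * rho / 1000
Charge = 23.1 * 1100 / 1000
Charge = 25.41 kg

25.41


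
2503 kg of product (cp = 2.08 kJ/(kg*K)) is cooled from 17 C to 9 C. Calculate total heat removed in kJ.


dT = 17 - (9) = 8 K
Q = m * cp * dT = 2503 * 2.08 * 8
Q = 41650 kJ

41650


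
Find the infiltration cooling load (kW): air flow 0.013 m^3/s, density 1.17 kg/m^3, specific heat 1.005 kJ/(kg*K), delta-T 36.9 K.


Q = V_dot * rho * cp * dT
Q = 0.013 * 1.17 * 1.005 * 36.9
Q = 0.564 kW

0.564


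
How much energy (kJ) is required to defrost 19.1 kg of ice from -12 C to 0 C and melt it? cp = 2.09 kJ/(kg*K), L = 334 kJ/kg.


Sensible heat = cp * dT = 2.09 * 12 = 25.08 kJ/kg
Total per kg = 25.08 + 334 = 359.08 kJ/kg
Q = m * total = 19.1 * 359.08
Q = 6858.4 kJ

6858.4


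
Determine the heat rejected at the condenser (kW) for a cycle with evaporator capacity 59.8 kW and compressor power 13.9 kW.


Q_cond = Q_evap + W
Q_cond = 59.8 + 13.9
Q_cond = 73.7 kW

73.7


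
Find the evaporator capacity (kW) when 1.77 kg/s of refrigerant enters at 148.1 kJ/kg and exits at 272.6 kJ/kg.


dh = 272.6 - 148.1 = 124.5 kJ/kg
Q_evap = m_dot * dh = 1.77 * 124.5
Q_evap = 220.37 kW

220.37


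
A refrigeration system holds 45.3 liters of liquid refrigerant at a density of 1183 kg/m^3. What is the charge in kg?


Charge = V * rho / 1000
Charge = 45.3 * 1183 / 1000
Charge = 53.59 kg

53.59


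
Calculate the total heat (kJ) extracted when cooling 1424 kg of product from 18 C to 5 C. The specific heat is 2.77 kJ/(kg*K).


dT = 18 - (5) = 13 K
Q = m * cp * dT = 1424 * 2.77 * 13
Q = 51278 kJ

51278


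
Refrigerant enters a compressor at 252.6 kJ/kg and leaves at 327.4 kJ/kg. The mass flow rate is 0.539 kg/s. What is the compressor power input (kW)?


dh = 327.4 - 252.6 = 74.8 kJ/kg
W = m_dot * dh = 0.539 * 74.8 = 40.32 kW

40.32


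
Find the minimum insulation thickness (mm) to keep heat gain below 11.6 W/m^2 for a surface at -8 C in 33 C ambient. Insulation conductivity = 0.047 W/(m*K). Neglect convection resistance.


dT = 33 - (-8) = 41 K
thickness = k * dT / q_max * 1000
thickness = 0.047 * 41 / 11.6 * 1000
thickness = 166.1 mm

166.1


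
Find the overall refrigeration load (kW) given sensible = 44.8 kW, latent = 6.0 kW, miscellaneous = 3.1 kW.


Q_total = Q_s + Q_l + Q_misc
Q_total = 44.8 + 6.0 + 3.1
Q_total = 53.9 kW

53.9


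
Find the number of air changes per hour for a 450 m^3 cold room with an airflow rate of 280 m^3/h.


ACH = flow / volume
ACH = 280 / 450
ACH = 0.622

0.622


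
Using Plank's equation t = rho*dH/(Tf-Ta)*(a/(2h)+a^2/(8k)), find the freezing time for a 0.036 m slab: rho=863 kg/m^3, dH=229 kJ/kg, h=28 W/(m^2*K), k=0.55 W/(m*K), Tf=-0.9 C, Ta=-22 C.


dT = -0.9 - (-22) = 21.1 K
term1 = a/(2h) = 0.036/(2*28) = 0.0006428571429
term2 = a^2/(8k) = 0.036^2/(8*0.55) = 0.0002945454545
t = rho*dH*1000/dT * (term1 + term2)
t = 863*229*1000/21.1 * (0.0006428571429 + 0.0002945454545)
t = 8780 s

8780


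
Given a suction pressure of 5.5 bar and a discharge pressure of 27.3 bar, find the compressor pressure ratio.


PR = P_high / P_low
PR = 27.3 / 5.5
PR = 4.964

4.964


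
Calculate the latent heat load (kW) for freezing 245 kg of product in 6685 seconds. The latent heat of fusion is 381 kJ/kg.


Q_lat = m * h_fg / t
Q_lat = 245 * 381 / 6685
Q_lat = 13.96 kW

13.96


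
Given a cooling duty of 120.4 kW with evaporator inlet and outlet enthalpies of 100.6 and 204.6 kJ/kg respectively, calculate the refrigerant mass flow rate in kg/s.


dh = 204.6 - 100.6 = 104.0 kJ/kg
m_dot = Q / dh = 120.4 / 104.0 = 1.1577 kg/s

1.1577


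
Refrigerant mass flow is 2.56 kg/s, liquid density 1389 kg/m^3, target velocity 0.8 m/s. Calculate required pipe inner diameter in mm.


A = m_dot / (rho * v) = 2.56 / (1389 * 0.8) = 0.002303815695 m^2
d = sqrt(4*A/pi) * 1000
d = 54.2 mm

54.2


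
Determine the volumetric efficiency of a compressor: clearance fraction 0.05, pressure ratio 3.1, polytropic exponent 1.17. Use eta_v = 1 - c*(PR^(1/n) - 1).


PR^(1/n) = 3.1^(1/1.17) = 2.63006971
eta_v = 1 - 0.05 * (2.63006971 - 1)
eta_v = 0.9185

0.9185


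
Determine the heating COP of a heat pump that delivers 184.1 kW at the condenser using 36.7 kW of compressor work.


COP_hp = Q_cond / W
COP_hp = 184.1 / 36.7
COP_hp = 5.016

5.016


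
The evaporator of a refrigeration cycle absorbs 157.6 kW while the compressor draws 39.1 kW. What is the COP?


COP = Q_evap / W
COP = 157.6 / 39.1
COP = 4.031

4.031


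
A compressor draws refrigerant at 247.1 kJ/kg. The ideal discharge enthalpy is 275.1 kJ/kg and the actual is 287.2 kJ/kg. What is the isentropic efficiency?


dh_ideal = 275.1 - 247.1 = 28.0 kJ/kg
dh_actual = 287.2 - 247.1 = 40.1 kJ/kg
eta_s = dh_ideal / dh_actual = 28.0 / 40.1
eta_s = 0.6983

0.6983


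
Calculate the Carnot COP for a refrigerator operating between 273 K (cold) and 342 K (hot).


dT = 342 - 273 = 69 K
COP_carnot = T_cold / dT = 273 / 69
COP_carnot = 3.957

3.957


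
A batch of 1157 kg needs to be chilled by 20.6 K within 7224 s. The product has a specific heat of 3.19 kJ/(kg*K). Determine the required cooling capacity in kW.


Q = m * cp * dT / t
Q = 1157 * 3.19 * 20.6 / 7224
Q = 10.525 kW

10.525


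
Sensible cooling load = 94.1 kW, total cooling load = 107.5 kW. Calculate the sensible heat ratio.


SHR = Q_sensible / Q_total
SHR = 94.1 / 107.5
SHR = 0.875

0.875
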